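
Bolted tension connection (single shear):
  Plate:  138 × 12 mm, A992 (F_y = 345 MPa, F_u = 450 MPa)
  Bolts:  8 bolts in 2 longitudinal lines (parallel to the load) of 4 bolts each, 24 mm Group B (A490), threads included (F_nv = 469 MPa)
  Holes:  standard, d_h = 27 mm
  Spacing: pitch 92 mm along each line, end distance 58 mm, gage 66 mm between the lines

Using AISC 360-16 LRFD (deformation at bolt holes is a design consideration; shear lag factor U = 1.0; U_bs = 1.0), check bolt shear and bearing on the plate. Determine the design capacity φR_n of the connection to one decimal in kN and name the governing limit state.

1273.0 kN (bolt shear governs)

Bolt shear: A_b = π(24)²/4 = 452.39 mm². φR_n = 0.75 × 469 × 452.39 × 8 × 1 = 1273.0 kN.
Bearing (12 mm plate, F_u = 450 MPa): end bolts L_c = 58 − 27/2 = 44.5, R_n = min(1.2×44.5×12×450, 2.4×24×12×450) = 288.36 kN/bolt; interior L_c = 92 − 27 = 65, R_n = 311.04 kN/bolt. φR_n = 0.75 × (2×288.36 + 6×311.04) = 1832.2 kN.
Governing: min(1273.0, 1832.2) = 1273.0 kN → bolt shear.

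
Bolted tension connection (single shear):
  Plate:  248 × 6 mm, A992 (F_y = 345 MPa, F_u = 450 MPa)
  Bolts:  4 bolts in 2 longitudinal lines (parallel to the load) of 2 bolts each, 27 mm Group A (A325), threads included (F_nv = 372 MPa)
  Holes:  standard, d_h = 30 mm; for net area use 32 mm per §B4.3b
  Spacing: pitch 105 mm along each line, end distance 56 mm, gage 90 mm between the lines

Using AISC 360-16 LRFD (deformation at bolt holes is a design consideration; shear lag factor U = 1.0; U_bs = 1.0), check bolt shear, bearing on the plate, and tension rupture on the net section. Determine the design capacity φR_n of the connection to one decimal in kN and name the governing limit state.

372.6 kN (net-section rupture governs)

Bolt shear: A_b = π(27)²/4 = 572.56 mm². φR_n = 0.75 × 372 × 572.56 × 4 × 1 = 639.0 kN.
Bearing (6 mm plate, F_u = 450 MPa): end bolts L_c = 56 − 30/2 = 41, R_n = min(1.2×41×6×450, 2.4×27×6×450) = 132.84 kN/bolt; interior L_c = 105 − 30 = 75, R_n = 174.96 kN/bolt. φR_n = 0.75 × (2×132.84 + 2×174.96) = 461.7 kN.
Tension rupture (net): A_n = (248 − 2×32)×6 = 1104 mm² (U = 1.0, A_e = A_n). φR_n = 0.75 × 450 × 1104 = 372.6 kN.
Governing: min(639.0, 461.7, 372.6) = 372.6 kN → net-section rupture.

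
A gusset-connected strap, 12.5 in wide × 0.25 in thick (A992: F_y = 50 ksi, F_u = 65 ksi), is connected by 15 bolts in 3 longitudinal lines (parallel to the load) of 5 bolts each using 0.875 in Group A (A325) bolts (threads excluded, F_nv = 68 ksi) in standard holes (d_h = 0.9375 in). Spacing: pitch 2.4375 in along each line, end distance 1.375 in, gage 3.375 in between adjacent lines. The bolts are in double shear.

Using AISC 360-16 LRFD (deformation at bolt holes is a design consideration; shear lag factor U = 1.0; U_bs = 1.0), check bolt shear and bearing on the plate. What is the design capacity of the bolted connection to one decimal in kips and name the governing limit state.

Bolt shear: A_b = π(0.875)²/4 = 0.60132 in². φR_n = 0.75 × 68 × 0.60132 × 15 × 2 = 920.0 kips.
Bearing (0.25 in plate, F_u = 65 ksi): end bolts L_c = 1.375 − 0.9375/2 = 0.90625, R_n = min(1.2×0.90625×0.25×65, 2.4×0.875×0.25×65) = 17.672 kips/bolt; interior L_c = 2.4375 − 0.9375 = 1.5, R_n = 29.25 kips/bolt. φR_n = 0.75 × (3×17.672 + 12×29.25) = 303.0 kips.
Governing: min(920.0, 303.0) = 303.0 kips → bearing.

303.0 kips (bearing governs)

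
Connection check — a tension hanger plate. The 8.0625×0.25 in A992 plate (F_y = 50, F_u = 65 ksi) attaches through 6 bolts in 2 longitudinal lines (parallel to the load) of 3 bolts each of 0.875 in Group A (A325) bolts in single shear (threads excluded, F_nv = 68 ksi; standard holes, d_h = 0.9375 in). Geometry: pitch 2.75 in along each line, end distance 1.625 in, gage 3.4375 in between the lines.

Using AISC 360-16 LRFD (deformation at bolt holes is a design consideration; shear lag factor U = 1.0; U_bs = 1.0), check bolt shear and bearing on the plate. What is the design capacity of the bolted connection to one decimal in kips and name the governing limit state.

136.2 kips (bearing governs)

Bolt shear: A_b = π(0.875)²/4 = 0.60132 in². φR_n = 0.75 × 68 × 0.60132 × 6 × 1 = 184.0 kips.
Bearing (0.25 in plate, F_u = 65 ksi): end bolts L_c = 1.625 − 0.9375/2 = 1.15625, R_n = min(1.2×1.15625×0.25×65, 2.4×0.875×0.25×65) = 22.547 kips/bolt; interior L_c = 2.75 − 0.9375 = 1.8125, R_n = 34.125 kips/bolt. φR_n = 0.75 × (2×22.547 + 4×34.125) = 136.2 kips.
Governing: min(184.0, 136.2) = 136.2 kips → bearing.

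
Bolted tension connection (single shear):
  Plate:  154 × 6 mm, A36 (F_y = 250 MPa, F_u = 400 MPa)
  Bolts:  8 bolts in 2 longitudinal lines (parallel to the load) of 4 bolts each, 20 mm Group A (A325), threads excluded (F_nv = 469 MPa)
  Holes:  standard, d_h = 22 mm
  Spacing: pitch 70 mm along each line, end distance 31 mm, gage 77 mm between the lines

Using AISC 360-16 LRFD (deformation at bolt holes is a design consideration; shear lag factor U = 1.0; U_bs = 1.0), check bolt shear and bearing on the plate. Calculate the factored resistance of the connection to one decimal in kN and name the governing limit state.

Bolt shear: A_b = π(20)²/4 = 314.16 mm². φR_n = 0.75 × 469 × 314.16 × 8 × 1 = 884.0 kN.
Bearing (6 mm plate, F_u = 400 MPa): end bolts L_c = 31 − 22/2 = 20, R_n = min(1.2×20×6×400, 2.4×20×6×400) = 57.6 kN/bolt; interior L_c = 70 − 22 = 48, R_n = 115.2 kN/bolt. φR_n = 0.75 × (2×57.6 + 6×115.2) = 604.8 kN.
Governing: min(884.0, 604.8) = 604.8 kN → bearing.

604.8 kN (bearing governs)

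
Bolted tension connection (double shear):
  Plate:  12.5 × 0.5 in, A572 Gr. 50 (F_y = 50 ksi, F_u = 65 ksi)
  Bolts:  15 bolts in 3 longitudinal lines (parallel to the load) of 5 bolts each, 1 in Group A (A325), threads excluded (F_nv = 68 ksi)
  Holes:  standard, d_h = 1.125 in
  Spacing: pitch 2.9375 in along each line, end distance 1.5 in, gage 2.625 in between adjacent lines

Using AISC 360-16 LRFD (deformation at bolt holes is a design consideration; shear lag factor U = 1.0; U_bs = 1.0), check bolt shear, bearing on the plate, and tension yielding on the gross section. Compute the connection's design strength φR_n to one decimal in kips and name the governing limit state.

281.3 kips (gross-section yield governs)

Bolt shear: A_b = π(1)²/4 = 0.7854 in². φR_n = 0.75 × 68 × 0.7854 × 15 × 2 = 1201.7 kips.
Bearing (0.5 in plate, F_u = 65 ksi): end bolts L_c = 1.5 − 1.125/2 = 0.9375, R_n = min(1.2×0.9375×0.5×65, 2.4×1×0.5×65) = 36.563 kips/bolt; interior L_c = 2.9375 − 1.125 = 1.8125, R_n = 70.688 kips/bolt. φR_n = 0.75 × (3×36.563 + 12×70.688) = 718.5 kips.
Tension yield (gross): A_g = 12.5×0.5 = 6.25 in². φR_n = 0.90 × 50 × 6.25 = 281.3 kips.
Governing: min(1201.7, 718.5, 281.3) = 281.3 kips → gross-section yield.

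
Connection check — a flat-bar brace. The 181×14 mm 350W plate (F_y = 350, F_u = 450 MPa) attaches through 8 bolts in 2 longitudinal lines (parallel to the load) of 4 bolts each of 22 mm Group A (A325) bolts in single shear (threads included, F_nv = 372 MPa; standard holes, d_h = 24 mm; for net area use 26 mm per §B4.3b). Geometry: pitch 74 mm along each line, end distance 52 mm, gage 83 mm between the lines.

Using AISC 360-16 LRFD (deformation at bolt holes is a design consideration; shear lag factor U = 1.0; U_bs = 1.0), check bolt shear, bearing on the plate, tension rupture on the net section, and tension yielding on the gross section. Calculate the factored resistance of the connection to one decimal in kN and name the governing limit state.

609.5 kN (net-section rupture governs)

Bolt shear: A_b = π(22)²/4 = 380.13 mm². φR_n = 0.75 × 372 × 380.13 × 8 × 1 = 848.5 kN.
Bearing (14 mm plate, F_u = 450 MPa): end bolts L_c = 52 − 24/2 = 40, R_n = min(1.2×40×14×450, 2.4×22×14×450) = 302.4 kN/bolt; interior L_c = 74 − 24 = 50, R_n = 332.64 kN/bolt. φR_n = 0.75 × (2×302.4 + 6×332.64) = 1950.5 kN.
Tension rupture (net): A_n = (181 − 2×26)×14 = 1806 mm² (U = 1.0, A_e = A_n). φR_n = 0.75 × 450 × 1806 = 609.5 kN.
Tension yield (gross): A_g = 181×14 = 2534 mm². φR_n = 0.90 × 350 × 2534 = 798.2 kN.
Governing: min(848.5, 1950.5, 609.5, 798.2) = 609.5 kN → net-section rupture.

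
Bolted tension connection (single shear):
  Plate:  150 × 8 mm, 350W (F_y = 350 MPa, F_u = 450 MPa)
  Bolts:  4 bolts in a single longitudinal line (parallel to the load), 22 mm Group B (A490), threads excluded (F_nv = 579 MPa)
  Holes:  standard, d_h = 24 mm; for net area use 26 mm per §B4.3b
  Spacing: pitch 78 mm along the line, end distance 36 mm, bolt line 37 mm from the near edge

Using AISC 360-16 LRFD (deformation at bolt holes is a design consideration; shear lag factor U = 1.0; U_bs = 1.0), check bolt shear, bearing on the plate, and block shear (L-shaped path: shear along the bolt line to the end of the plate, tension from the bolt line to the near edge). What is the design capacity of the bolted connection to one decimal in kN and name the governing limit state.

Bolt shear: A_b = π(22)²/4 = 380.13 mm². φR_n = 0.75 × 579 × 380.13 × 4 × 1 = 660.3 kN.
Bearing (8 mm plate, F_u = 450 MPa): end bolts L_c = 36 − 24/2 = 24, R_n = min(1.2×24×8×450, 2.4×22×8×450) = 103.68 kN/bolt; interior L_c = 78 − 24 = 54, R_n = 190.08 kN/bolt. φR_n = 0.75 × (1×103.68 + 3×190.08) = 505.4 kN.
Block shear: shear path 1×[36+3×78] = 1×270 mm, A_gv = 2160, A_nv = 1×(270 − 3.5×26)×8 = 1432 mm²; tension to near edge: (37 − 0.5×26)×8 = 192 mm². R_n = min(0.6×450×1432, 0.6×350×2160) + 1.0×450×192 = min(386.64, 453.6) + 86.4 = 473.04 kN. φR_n = 0.75 × 473.04 = 354.8 kN.
Governing: min(660.3, 505.4, 354.8) = 354.8 kN → block shear.

354.8 kN (block shear governs)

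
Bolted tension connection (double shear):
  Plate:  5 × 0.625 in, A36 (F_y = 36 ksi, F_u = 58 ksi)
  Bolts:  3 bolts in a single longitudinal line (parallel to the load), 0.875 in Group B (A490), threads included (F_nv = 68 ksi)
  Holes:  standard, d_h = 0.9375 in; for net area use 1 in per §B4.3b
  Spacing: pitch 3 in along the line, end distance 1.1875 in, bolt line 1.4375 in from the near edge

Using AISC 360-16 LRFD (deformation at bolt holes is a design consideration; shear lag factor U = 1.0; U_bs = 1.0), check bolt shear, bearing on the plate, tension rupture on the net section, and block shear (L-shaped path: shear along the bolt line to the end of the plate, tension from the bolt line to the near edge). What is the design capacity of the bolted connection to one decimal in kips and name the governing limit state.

Bolt shear: A_b = π(0.875)²/4 = 0.60132 in². φR_n = 0.75 × 68 × 0.60132 × 3 × 2 = 184.0 kips.
Bearing (0.625 in plate, F_u = 58 ksi): end bolts L_c = 1.1875 − 0.9375/2 = 0.71875, R_n = min(1.2×0.71875×0.625×58, 2.4×0.875×0.625×58) = 31.266 kips/bolt; interior L_c = 3 − 0.9375 = 2.0625, R_n = 76.125 kips/bolt. φR_n = 0.75 × (1×31.266 + 2×76.125) = 137.6 kips.
Tension rupture (net): A_n = (5 − 1×1)×0.625 = 2.5 in² (U = 1.0, A_e = A_n). φR_n = 0.75 × 58 × 2.5 = 108.8 kips.
Block shear: shear path 1×[1.1875+2×3] = 1×7.1875 in, A_gv = 4.4922, A_nv = 1×(7.1875 − 2.5×1)×0.625 = 2.9297 in²; tension to near edge: (1.4375 − 0.5×1)×0.625 = 0.58594 in². R_n = min(0.6×58×2.9297, 0.6×36×4.4922) + 1.0×58×0.58594 = min(101.95, 97.032) + 33.985 = 131.02 kips. φR_n = 0.75 × 131.02 = 98.3 kips.
Governing: min(184.0, 137.6, 108.8, 98.3) = 98.3 kips → block shear.

98.3 kips (block shear governs)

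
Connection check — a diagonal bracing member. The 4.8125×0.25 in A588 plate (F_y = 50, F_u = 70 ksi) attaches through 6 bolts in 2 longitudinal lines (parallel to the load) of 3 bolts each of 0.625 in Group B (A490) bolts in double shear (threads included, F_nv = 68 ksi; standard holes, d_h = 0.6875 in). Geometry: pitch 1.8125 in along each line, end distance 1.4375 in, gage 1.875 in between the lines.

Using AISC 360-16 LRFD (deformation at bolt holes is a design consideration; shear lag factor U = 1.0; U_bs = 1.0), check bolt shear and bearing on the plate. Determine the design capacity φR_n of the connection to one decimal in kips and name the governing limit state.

Bolt shear: A_b = π(0.625)²/4 = 0.3068 in². φR_n = 0.75 × 68 × 0.3068 × 6 × 2 = 187.8 kips.
Bearing (0.25 in plate, F_u = 70 ksi): end bolts L_c = 1.4375 − 0.6875/2 = 1.09375, R_n = min(1.2×1.09375×0.25×70, 2.4×0.625×0.25×70) = 22.969 kips/bolt; interior L_c = 1.8125 − 0.6875 = 1.125, R_n = 23.625 kips/bolt. φR_n = 0.75 × (2×22.969 + 4×23.625) = 105.3 kips.
Governing: min(187.8, 105.3) = 105.3 kips → bearing.

105.3 kips (bearing governs)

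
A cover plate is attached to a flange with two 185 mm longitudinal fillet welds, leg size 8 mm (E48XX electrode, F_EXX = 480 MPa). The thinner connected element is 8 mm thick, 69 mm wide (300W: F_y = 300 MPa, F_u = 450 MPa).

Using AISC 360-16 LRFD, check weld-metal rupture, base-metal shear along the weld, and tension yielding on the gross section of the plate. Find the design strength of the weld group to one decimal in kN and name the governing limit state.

149.0 kN (gross-section yield governs)

Weld metal: throat = 0.707×8 = 5.656 mm, L = 2×185 = 370 mm. φR_n = 0.75 × 0.6 × 480 × 5.656 × 370 = 452.0 kN.
Base metal shear (8 mm plate): yield φR_n = 1.0×0.6×300×8×370 = 532.8 kN; rupture φR_n = 0.75×0.6×450×8×370 = 599.4 kN; take 532.8 kN (yield).
Tension yield (gross): A_g = 69×8 = 552 mm². φR_n = 0.90 × 300 × 552 = 149.0 kN.
Governing: min(452.0, 532.8, 149.0) = 149.0 kN → gross-section yield.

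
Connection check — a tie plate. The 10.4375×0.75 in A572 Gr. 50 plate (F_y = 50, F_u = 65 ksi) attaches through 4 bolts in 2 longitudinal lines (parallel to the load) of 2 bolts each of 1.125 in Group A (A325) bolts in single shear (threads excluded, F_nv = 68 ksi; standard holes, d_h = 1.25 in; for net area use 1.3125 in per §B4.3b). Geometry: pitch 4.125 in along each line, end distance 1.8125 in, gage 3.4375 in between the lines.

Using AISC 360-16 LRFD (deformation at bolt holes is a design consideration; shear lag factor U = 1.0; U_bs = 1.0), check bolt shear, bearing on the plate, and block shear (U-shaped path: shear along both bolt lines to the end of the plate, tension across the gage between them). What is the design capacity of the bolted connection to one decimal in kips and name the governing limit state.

Bolt shear: A_b = π(1.125)²/4 = 0.99402 in². φR_n = 0.75 × 68 × 0.99402 × 4 × 1 = 202.8 kips.
Bearing (0.75 in plate, F_u = 65 ksi): end bolts L_c = 1.8125 − 1.25/2 = 1.1875, R_n = min(1.2×1.1875×0.75×65, 2.4×1.125×0.75×65) = 69.469 kips/bolt; interior L_c = 4.125 − 1.25 = 2.875, R_n = 131.63 kips/bolt. φR_n = 0.75 × (2×69.469 + 2×131.63) = 301.6 kips.
Block shear: shear path 2×[1.8125+1×4.125] = 2×5.9375 in, A_gv = 8.9063, A_nv = 2×(5.9375 − 1.5×1.3125)×0.75 = 5.9531 in²; tension across gage: (3.4375 − 1×1.3125)×0.75 = 1.5938 in². R_n = min(0.6×65×5.9531, 0.6×50×8.9063) + 1.0×65×1.5938 = min(232.17, 267.19) + 103.6 = 335.77 kips. φR_n = 0.75 × 335.77 = 251.8 kips.
Governing: min(202.8, 301.6, 251.8) = 202.8 kips → bolt shear.

202.8 kips (bolt shear governs)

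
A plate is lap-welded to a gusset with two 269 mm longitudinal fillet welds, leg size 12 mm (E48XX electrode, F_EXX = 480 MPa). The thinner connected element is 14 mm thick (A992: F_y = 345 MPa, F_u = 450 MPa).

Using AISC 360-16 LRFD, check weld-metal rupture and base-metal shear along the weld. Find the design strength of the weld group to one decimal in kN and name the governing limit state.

Weld metal: throat = 0.707×12 = 8.484 mm, L = 2×269 = 538 mm. φR_n = 0.75 × 0.6 × 480 × 8.484 × 538 = 985.9 kN.
Base metal shear (14 mm plate): yield φR_n = 1.0×0.6×345×14×538 = 1559.1 kN; rupture φR_n = 0.75×0.6×450×14×538 = 1525.2 kN; take 1525.2 kN (rupture).
Governing: min(985.9, 1525.2) = 985.9 kN → weld metal.

985.9 kN (weld metal governs)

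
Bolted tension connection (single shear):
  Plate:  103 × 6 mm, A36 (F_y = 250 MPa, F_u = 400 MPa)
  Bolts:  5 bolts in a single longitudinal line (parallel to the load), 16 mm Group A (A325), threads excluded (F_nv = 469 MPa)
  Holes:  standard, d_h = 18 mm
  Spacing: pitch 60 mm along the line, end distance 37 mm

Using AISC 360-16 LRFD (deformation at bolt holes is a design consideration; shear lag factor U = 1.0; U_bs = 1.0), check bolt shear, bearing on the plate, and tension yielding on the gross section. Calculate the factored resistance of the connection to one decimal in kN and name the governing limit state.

Bolt shear: A_b = π(16)²/4 = 201.06 mm². φR_n = 0.75 × 469 × 201.06 × 5 × 1 = 353.6 kN.
Bearing (6 mm plate, F_u = 400 MPa): end bolts L_c = 37 − 18/2 = 28, R_n = min(1.2×28×6×400, 2.4×16×6×400) = 80.64 kN/bolt; interior L_c = 60 − 18 = 42, R_n = 92.16 kN/bolt. φR_n = 0.75 × (1×80.64 + 4×92.16) = 337.0 kN.
Tension yield (gross): A_g = 103×6 = 618 mm². φR_n = 0.90 × 250 × 618 = 139.1 kN.
Governing: min(353.6, 337.0, 139.1) = 139.1 kN → gross-section yield.

139.1 kN (gross-section yield governs)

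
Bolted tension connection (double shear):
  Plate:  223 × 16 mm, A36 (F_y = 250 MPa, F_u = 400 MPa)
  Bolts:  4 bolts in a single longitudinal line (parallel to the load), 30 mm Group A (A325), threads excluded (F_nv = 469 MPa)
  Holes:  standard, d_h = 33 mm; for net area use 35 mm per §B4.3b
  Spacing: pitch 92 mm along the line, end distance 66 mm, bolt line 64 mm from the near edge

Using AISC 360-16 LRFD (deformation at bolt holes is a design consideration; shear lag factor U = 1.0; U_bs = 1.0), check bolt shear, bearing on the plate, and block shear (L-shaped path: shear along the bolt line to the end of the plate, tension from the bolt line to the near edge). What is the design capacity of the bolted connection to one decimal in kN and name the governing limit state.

Bolt shear: A_b = π(30)²/4 = 706.86 mm². φR_n = 0.75 × 469 × 706.86 × 4 × 2 = 1989.1 kN.
Bearing (16 mm plate, F_u = 400 MPa): end bolts L_c = 66 − 33/2 = 49.5, R_n = min(1.2×49.5×16×400, 2.4×30×16×400) = 380.16 kN/bolt; interior L_c = 92 − 33 = 59, R_n = 453.12 kN/bolt. φR_n = 0.75 × (1×380.16 + 3×453.12) = 1304.6 kN.
Block shear: shear path 1×[66+3×92] = 1×342 mm, A_gv = 5472, A_nv = 1×(342 − 3.5×35)×16 = 3512 mm²; tension to near edge: (64 − 0.5×35)×16 = 744 mm². R_n = min(0.6×400×3512, 0.6×250×5472) + 1.0×400×744 = min(842.88, 820.8) + 297.6 = 1118.4 kN. φR_n = 0.75 × 1118.4 = 838.8 kN.
Governing: min(1989.1, 1304.6, 838.8) = 838.8 kN → block shear.

838.8 kN (block shear governs)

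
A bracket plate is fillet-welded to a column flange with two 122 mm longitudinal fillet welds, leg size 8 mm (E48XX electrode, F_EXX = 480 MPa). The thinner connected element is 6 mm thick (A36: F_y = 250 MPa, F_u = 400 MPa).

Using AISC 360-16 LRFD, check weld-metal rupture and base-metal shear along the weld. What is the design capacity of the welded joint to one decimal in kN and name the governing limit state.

Weld metal: throat = 0.707×8 = 5.656 mm, L = 2×122 = 244 mm. φR_n = 0.75 × 0.6 × 480 × 5.656 × 244 = 298.1 kN.
Base metal shear (6 mm plate): yield φR_n = 1.0×0.6×250×6×244 = 219.6 kN; rupture φR_n = 0.75×0.6×400×6×244 = 263.5 kN; take 219.6 kN (yield).
Governing: min(298.1, 219.6) = 219.6 kN → base-metal shear.

219.6 kN (base-metal shear governs)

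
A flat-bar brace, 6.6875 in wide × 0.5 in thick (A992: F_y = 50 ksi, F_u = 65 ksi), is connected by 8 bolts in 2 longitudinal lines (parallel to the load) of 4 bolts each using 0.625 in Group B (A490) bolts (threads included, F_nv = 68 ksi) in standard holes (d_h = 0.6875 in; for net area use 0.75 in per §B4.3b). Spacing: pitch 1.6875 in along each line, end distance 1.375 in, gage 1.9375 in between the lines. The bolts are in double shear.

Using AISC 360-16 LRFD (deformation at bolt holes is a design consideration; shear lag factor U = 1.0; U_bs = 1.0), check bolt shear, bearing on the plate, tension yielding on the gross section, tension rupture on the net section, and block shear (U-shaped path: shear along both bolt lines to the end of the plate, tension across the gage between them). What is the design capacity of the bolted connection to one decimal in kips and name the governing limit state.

Bolt shear: A_b = π(0.625)²/4 = 0.3068 in². φR_n = 0.75 × 68 × 0.3068 × 8 × 2 = 250.3 kips.
Bearing (0.5 in plate, F_u = 65 ksi): end bolts L_c = 1.375 − 0.6875/2 = 1.03125, R_n = min(1.2×1.03125×0.5×65, 2.4×0.625×0.5×65) = 40.219 kips/bolt; interior L_c = 1.6875 − 0.6875 = 1, R_n = 39 kips/bolt. φR_n = 0.75 × (2×40.219 + 6×39) = 235.8 kips.
Tension yield (gross): A_g = 6.6875×0.5 = 3.3438 in². φR_n = 0.90 × 50 × 3.3438 = 150.5 kips.
Tension rupture (net): A_n = (6.6875 − 2×0.75)×0.5 = 2.5938 in² (U = 1.0, A_e = A_n). φR_n = 0.75 × 65 × 2.5938 = 126.4 kips.
Block shear: shear path 2×[1.375+3×1.6875] = 2×6.4375 in, A_gv = 6.4375, A_nv = 2×(6.4375 − 3.5×0.75)×0.5 = 3.8125 in²; tension across gage: (1.9375 − 1×0.75)×0.5 = 0.59375 in². R_n = min(0.6×65×3.8125, 0.6×50×6.4375) + 1.0×65×0.59375 = min(148.69, 193.13) + 38.594 = 187.28 kips. φR_n = 0.75 × 187.28 = 140.5 kips.
Governing: min(250.3, 235.8, 150.5, 126.4, 140.5) = 126.4 kips → net-section rupture.

126.4 kips (net-section rupture governs)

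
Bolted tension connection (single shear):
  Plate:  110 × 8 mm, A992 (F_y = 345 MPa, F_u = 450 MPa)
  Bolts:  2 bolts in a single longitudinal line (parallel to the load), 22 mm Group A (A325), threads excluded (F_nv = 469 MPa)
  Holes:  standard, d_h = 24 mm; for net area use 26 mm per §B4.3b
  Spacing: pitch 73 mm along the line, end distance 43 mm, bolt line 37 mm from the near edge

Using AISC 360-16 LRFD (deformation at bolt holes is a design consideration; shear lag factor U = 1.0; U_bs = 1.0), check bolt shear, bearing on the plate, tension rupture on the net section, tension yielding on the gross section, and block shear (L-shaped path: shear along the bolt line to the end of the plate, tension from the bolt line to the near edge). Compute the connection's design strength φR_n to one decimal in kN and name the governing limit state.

189.5 kN (block shear governs)

Bolt shear: A_b = π(22)²/4 = 380.13 mm². φR_n = 0.75 × 469 × 380.13 × 2 × 1 = 267.4 kN.
Bearing (8 mm plate, F_u = 450 MPa): end bolts L_c = 43 − 24/2 = 31, R_n = min(1.2×31×8×450, 2.4×22×8×450) = 133.92 kN/bolt; interior L_c = 73 − 24 = 49, R_n = 190.08 kN/bolt. φR_n = 0.75 × (1×133.92 + 1×190.08) = 243.0 kN.
Tension rupture (net): A_n = (110 − 1×26)×8 = 672 mm² (U = 1.0, A_e = A_n). φR_n = 0.75 × 450 × 672 = 226.8 kN.
Tension yield (gross): A_g = 110×8 = 880 mm². φR_n = 0.90 × 345 × 880 = 273.2 kN.
Block shear: shear path 1×[43+1×73] = 1×116 mm, A_gv = 928, A_nv = 1×(116 − 1.5×26)×8 = 616 mm²; tension to near edge: (37 − 0.5×26)×8 = 192 mm². R_n = min(0.6×450×616, 0.6×345×928) + 1.0×450×192 = min(166.32, 192.1) + 86.4 = 252.72 kN. φR_n = 0.75 × 252.72 = 189.5 kN.
Governing: min(267.4, 243.0, 226.8, 273.2, 189.5) = 189.5 kN → block shear.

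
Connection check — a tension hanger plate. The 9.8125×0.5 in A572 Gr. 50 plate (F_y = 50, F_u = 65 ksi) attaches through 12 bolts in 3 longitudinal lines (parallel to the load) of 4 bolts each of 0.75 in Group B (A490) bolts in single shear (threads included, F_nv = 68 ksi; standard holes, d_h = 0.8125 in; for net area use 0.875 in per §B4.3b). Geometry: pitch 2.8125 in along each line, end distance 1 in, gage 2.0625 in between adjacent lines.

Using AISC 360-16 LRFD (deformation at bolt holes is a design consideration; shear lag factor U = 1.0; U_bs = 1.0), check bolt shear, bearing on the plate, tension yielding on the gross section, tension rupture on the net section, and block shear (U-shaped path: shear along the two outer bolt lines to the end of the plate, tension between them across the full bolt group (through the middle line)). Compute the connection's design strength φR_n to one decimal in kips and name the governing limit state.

Bolt shear: A_b = π(0.75)²/4 = 0.44179 in². φR_n = 0.75 × 68 × 0.44179 × 12 × 1 = 270.4 kips.
Bearing (0.5 in plate, F_u = 65 ksi): end bolts L_c = 1 − 0.8125/2 = 0.59375, R_n = min(1.2×0.59375×0.5×65, 2.4×0.75×0.5×65) = 23.156 kips/bolt; interior L_c = 2.8125 − 0.8125 = 2, R_n = 58.5 kips/bolt. φR_n = 0.75 × (3×23.156 + 9×58.5) = 447.0 kips.
Tension yield (gross): A_g = 9.8125×0.5 = 4.9063 in². φR_n = 0.90 × 50 × 4.9063 = 220.8 kips.
Tension rupture (net): A_n = (9.8125 − 3×0.875)×0.5 = 3.5938 in² (U = 1.0, A_e = A_n). φR_n = 0.75 × 65 × 3.5938 = 175.2 kips.
Block shear: shear path 2×[1+3×2.8125] = 2×9.4375 in, A_gv = 9.4375, A_nv = 2×(9.4375 − 3.5×0.875)×0.5 = 6.375 in²; tension across gage: (4.125 − 2×0.875)×0.5 = 1.1875 in². R_n = min(0.6×65×6.375, 0.6×50×9.4375) + 1.0×65×1.1875 = min(248.63, 283.13) + 77.188 = 325.82 kips. φR_n = 0.75 × 325.82 = 244.4 kips.
Governing: min(270.4, 447.0, 220.8, 175.2, 244.4) = 175.2 kips → net-section rupture.

175.2 kips (net-section rupture governs)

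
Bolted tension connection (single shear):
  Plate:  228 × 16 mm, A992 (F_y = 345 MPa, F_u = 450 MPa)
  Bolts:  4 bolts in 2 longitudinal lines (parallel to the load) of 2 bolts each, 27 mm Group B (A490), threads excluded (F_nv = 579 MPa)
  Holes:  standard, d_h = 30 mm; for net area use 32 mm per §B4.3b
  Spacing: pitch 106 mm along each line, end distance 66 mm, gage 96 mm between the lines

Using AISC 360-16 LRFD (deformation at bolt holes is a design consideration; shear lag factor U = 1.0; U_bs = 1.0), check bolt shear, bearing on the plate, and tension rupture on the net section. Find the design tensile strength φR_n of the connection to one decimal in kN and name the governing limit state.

Bolt shear: A_b = π(27)²/4 = 572.56 mm². φR_n = 0.75 × 579 × 572.56 × 4 × 1 = 994.5 kN.
Bearing (16 mm plate, F_u = 450 MPa): end bolts L_c = 66 − 30/2 = 51, R_n = min(1.2×51×16×450, 2.4×27×16×450) = 440.64 kN/bolt; interior L_c = 106 − 30 = 76, R_n = 466.56 kN/bolt. φR_n = 0.75 × (2×440.64 + 2×466.56) = 1360.8 kN.
Tension rupture (net): A_n = (228 − 2×32)×16 = 2624 mm² (U = 1.0, A_e = A_n). φR_n = 0.75 × 450 × 2624 = 885.6 kN.
Governing: min(994.5, 1360.8, 885.6) = 885.6 kN → net-section rupture.

885.6 kN (net-section rupture governs)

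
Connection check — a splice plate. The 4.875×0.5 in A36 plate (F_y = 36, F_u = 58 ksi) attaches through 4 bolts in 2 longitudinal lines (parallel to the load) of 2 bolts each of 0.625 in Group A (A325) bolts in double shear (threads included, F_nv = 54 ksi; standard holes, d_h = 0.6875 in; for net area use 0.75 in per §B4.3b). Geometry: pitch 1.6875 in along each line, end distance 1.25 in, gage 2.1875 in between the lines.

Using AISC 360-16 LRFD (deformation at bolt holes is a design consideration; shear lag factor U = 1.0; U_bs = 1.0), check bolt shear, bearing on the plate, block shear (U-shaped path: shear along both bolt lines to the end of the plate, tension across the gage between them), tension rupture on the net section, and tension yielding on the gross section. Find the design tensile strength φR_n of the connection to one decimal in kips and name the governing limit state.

73.4 kips (net-section rupture governs)

Bolt shear: A_b = π(0.625)²/4 = 0.3068 in². φR_n = 0.75 × 54 × 0.3068 × 4 × 2 = 99.4 kips.
Bearing (0.5 in plate, F_u = 58 ksi): end bolts L_c = 1.25 − 0.6875/2 = 0.90625, R_n = min(1.2×0.90625×0.5×58, 2.4×0.625×0.5×58) = 31.538 kips/bolt; interior L_c = 1.6875 − 0.6875 = 1, R_n = 34.8 kips/bolt. φR_n = 0.75 × (2×31.538 + 2×34.8) = 99.5 kips.
Block shear: shear path 2×[1.25+1×1.6875] = 2×2.9375 in, A_gv = 2.9375, A_nv = 2×(2.9375 − 1.5×0.75)×0.5 = 1.8125 in²; tension across gage: (2.1875 − 1×0.75)×0.5 = 0.71875 in². R_n = min(0.6×58×1.8125, 0.6×36×2.9375) + 1.0×58×0.71875 = min(63.075, 63.45) + 41.688 = 104.76 kips. φR_n = 0.75 × 104.76 = 78.6 kips.
Tension rupture (net): A_n = (4.875 − 2×0.75)×0.5 = 1.6875 in² (U = 1.0, A_e = A_n). φR_n = 0.75 × 58 × 1.6875 = 73.4 kips.
Tension yield (gross): A_g = 4.875×0.5 = 2.4375 in². φR_n = 0.90 × 36 × 2.4375 = 79.0 kips.
Governing: min(99.4, 99.5, 78.6, 73.4, 79.0) = 73.4 kips → net-section rupture.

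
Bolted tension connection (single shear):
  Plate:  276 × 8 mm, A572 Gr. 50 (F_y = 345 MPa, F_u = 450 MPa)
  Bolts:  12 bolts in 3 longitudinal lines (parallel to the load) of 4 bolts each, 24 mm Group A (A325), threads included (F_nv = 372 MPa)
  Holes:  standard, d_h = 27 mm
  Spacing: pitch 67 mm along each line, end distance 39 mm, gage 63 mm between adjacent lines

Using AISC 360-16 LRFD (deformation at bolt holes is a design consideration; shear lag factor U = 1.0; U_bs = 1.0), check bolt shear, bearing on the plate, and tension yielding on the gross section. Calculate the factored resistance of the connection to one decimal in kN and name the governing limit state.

Bolt shear: A_b = π(24)²/4 = 452.39 mm². φR_n = 0.75 × 372 × 452.39 × 12 × 1 = 1514.6 kN.
Bearing (8 mm plate, F_u = 450 MPa): end bolts L_c = 39 − 27/2 = 25.5, R_n = min(1.2×25.5×8×450, 2.4×24×8×450) = 110.16 kN/bolt; interior L_c = 67 − 27 = 40, R_n = 172.8 kN/bolt. φR_n = 0.75 × (3×110.16 + 9×172.8) = 1414.3 kN.
Tension yield (gross): A_g = 276×8 = 2208 mm². φR_n = 0.90 × 345 × 2208 = 685.6 kN.
Governing: min(1514.6, 1414.3, 685.6) = 685.6 kN → gross-section yield.

685.6 kN (gross-section yield governs)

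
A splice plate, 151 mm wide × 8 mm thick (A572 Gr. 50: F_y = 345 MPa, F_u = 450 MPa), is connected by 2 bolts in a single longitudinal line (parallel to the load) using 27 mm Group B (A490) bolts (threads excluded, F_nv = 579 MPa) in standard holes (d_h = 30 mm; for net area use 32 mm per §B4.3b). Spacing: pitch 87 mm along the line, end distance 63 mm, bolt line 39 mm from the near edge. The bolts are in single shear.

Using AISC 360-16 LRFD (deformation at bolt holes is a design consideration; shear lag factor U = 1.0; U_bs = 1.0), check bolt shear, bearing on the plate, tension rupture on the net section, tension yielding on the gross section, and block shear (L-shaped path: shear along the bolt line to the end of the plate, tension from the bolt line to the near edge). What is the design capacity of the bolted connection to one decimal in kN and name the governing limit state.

Bolt shear: A_b = π(27)²/4 = 572.56 mm². φR_n = 0.75 × 579 × 572.56 × 2 × 1 = 497.3 kN.
Bearing (8 mm plate, F_u = 450 MPa): end bolts L_c = 63 − 30/2 = 48, R_n = min(1.2×48×8×450, 2.4×27×8×450) = 207.36 kN/bolt; interior L_c = 87 − 30 = 57, R_n = 233.28 kN/bolt. φR_n = 0.75 × (1×207.36 + 1×233.28) = 330.5 kN.
Tension rupture (net): A_n = (151 − 1×32)×8 = 952 mm² (U = 1.0, A_e = A_n). φR_n = 0.75 × 450 × 952 = 321.3 kN.
Tension yield (gross): A_g = 151×8 = 1208 mm². φR_n = 0.90 × 345 × 1208 = 375.1 kN.
Block shear: shear path 1×[63+1×87] = 1×150 mm, A_gv = 1200, A_nv = 1×(150 − 1.5×32)×8 = 816 mm²; tension to near edge: (39 − 0.5×32)×8 = 184 mm². R_n = min(0.6×450×816, 0.6×345×1200) + 1.0×450×184 = min(220.32, 248.4) + 82.8 = 303.12 kN. φR_n = 0.75 × 303.12 = 227.3 kN.
Governing: min(497.3, 330.5, 321.3, 375.1, 227.3) = 227.3 kN → block shear.

227.3 kN (block shear governs)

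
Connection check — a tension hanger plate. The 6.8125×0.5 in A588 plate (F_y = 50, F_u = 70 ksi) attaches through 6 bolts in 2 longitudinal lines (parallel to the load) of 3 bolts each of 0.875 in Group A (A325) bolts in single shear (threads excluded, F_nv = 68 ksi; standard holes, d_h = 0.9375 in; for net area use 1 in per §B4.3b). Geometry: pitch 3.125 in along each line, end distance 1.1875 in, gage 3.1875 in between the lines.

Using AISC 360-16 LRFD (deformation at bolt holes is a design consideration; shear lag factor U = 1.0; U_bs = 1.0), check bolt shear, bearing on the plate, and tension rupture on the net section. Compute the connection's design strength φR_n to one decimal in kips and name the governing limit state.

Bolt shear: A_b = π(0.875)²/4 = 0.60132 in². φR_n = 0.75 × 68 × 0.60132 × 6 × 1 = 184.0 kips.
Bearing (0.5 in plate, F_u = 70 ksi): end bolts L_c = 1.1875 − 0.9375/2 = 0.71875, R_n = min(1.2×0.71875×0.5×70, 2.4×0.875×0.5×70) = 30.188 kips/bolt; interior L_c = 3.125 − 0.9375 = 2.1875, R_n = 73.5 kips/bolt. φR_n = 0.75 × (2×30.188 + 4×73.5) = 265.8 kips.
Tension rupture (net): A_n = (6.8125 − 2×1)×0.5 = 2.4063 in² (U = 1.0, A_e = A_n). φR_n = 0.75 × 70 × 2.4063 = 126.3 kips.
Governing: min(184.0, 265.8, 126.3) = 126.3 kips → net-section rupture.

126.3 kips (net-section rupture governs)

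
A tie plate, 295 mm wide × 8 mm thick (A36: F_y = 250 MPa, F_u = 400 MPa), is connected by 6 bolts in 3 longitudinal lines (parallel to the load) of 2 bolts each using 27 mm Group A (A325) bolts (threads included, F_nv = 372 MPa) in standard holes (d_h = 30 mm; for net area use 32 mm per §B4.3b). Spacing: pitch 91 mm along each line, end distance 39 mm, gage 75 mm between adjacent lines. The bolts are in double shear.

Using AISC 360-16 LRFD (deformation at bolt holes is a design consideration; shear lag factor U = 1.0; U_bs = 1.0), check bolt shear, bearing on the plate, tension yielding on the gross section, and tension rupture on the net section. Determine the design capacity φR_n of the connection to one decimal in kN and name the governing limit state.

477.6 kN (net-section rupture governs)

Bolt shear: A_b = π(27)²/4 = 572.56 mm². φR_n = 0.75 × 372 × 572.56 × 6 × 2 = 1916.9 kN.
Bearing (8 mm plate, F_u = 400 MPa): end bolts L_c = 39 − 30/2 = 24, R_n = min(1.2×24×8×400, 2.4×27×8×400) = 92.16 kN/bolt; interior L_c = 91 − 30 = 61, R_n = 207.36 kN/bolt. φR_n = 0.75 × (3×92.16 + 3×207.36) = 673.9 kN.
Tension yield (gross): A_g = 295×8 = 2360 mm². φR_n = 0.90 × 250 × 2360 = 531.0 kN.
Tension rupture (net): A_n = (295 − 3×32)×8 = 1592 mm² (U = 1.0, A_e = A_n). φR_n = 0.75 × 400 × 1592 = 477.6 kN.
Governing: min(1916.9, 673.9, 531.0, 477.6) = 477.6 kN → net-section rupture.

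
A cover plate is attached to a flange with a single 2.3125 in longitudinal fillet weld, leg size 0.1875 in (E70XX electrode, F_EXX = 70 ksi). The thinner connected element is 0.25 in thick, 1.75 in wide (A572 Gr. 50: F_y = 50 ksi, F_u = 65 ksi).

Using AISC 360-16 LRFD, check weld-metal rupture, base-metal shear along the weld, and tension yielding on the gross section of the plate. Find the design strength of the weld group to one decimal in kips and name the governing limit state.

Weld metal: throat = 0.707×0.1875 = 0.13256 in, L = 2.3125 in. φR_n = 0.75 × 0.6 × 70 × 0.13256 × 2.3125 = 9.7 kips.
Base metal shear (0.25 in plate): yield φR_n = 1.0×0.6×50×0.25×2.3125 = 17.3 kips; rupture φR_n = 0.75×0.6×65×0.25×2.3125 = 16.9 kips; take 16.9 kips (rupture).
Tension yield (gross): A_g = 1.75×0.25 = 0.4375 in². φR_n = 0.90 × 50 × 0.4375 = 19.7 kips.
Governing: min(9.7, 16.9, 19.7) = 9.7 kips → weld metal.

9.7 kips (weld metal governs)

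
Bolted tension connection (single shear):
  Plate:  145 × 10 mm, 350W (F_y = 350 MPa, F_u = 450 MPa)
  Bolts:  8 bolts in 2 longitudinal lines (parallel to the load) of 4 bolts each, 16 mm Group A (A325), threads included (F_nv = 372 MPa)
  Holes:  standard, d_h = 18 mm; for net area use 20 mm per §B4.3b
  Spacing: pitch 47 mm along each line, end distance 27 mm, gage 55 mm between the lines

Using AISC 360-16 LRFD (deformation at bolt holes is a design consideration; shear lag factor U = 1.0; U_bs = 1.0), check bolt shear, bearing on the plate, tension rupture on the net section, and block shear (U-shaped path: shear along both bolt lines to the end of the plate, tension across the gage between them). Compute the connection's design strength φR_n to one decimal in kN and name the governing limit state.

Bolt shear: A_b = π(16)²/4 = 201.06 mm². φR_n = 0.75 × 372 × 201.06 × 8 × 1 = 448.8 kN.
Bearing (10 mm plate, F_u = 450 MPa): end bolts L_c = 27 − 18/2 = 18, R_n = min(1.2×18×10×450, 2.4×16×10×450) = 97.2 kN/bolt; interior L_c = 47 − 18 = 29, R_n = 156.6 kN/bolt. φR_n = 0.75 × (2×97.2 + 6×156.6) = 850.5 kN.
Tension rupture (net): A_n = (145 − 2×20)×10 = 1050 mm² (U = 1.0, A_e = A_n). φR_n = 0.75 × 450 × 1050 = 354.4 kN.
Block shear: shear path 2×[27+3×47] = 2×168 mm, A_gv = 3360, A_nv = 2×(168 − 3.5×20)×10 = 1960 mm²; tension across gage: (55 − 1×20)×10 = 350 mm². R_n = min(0.6×450×1960, 0.6×350×3360) + 1.0×450×350 = min(529.2, 705.6) + 157.5 = 686.7 kN. φR_n = 0.75 × 686.7 = 515.0 kN.
Governing: min(448.8, 850.5, 354.4, 515.0) = 354.4 kN → net-section rupture.

354.4 kN (net-section rupture governs)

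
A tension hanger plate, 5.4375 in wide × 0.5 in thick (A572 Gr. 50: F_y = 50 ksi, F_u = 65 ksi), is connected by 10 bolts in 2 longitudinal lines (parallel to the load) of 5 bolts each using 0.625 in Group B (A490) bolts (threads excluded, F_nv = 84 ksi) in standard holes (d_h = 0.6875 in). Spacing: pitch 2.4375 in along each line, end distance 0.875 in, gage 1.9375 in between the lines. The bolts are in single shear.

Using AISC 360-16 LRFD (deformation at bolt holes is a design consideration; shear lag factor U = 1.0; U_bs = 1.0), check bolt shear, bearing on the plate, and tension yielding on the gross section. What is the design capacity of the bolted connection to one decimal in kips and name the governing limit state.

Bolt shear: A_b = π(0.625)²/4 = 0.3068 in². φR_n = 0.75 × 84 × 0.3068 × 10 × 1 = 193.3 kips.
Bearing (0.5 in plate, F_u = 65 ksi): end bolts L_c = 0.875 − 0.6875/2 = 0.53125, R_n = min(1.2×0.53125×0.5×65, 2.4×0.625×0.5×65) = 20.719 kips/bolt; interior L_c = 2.4375 − 0.6875 = 1.75, R_n = 48.75 kips/bolt. φR_n = 0.75 × (2×20.719 + 8×48.75) = 323.6 kips.
Tension yield (gross): A_g = 5.4375×0.5 = 2.7188 in². φR_n = 0.90 × 50 × 2.7188 = 122.3 kips.
Governing: min(193.3, 323.6, 122.3) = 122.3 kips → gross-section yield.

122.3 kips (gross-section yield governs)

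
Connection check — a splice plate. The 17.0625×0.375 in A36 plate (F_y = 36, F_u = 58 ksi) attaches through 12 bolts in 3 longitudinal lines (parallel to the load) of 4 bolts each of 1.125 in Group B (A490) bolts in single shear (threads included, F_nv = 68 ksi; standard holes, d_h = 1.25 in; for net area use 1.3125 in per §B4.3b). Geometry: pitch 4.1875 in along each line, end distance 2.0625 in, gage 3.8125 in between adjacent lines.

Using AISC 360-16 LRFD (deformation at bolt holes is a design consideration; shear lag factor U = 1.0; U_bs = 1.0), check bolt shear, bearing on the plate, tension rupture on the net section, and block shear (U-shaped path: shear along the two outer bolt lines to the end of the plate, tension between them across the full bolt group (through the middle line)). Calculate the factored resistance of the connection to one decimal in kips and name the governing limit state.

214.1 kips (net-section rupture governs)

Bolt shear: A_b = π(1.125)²/4 = 0.99402 in². φR_n = 0.75 × 68 × 0.99402 × 12 × 1 = 608.3 kips.
Bearing (0.375 in plate, F_u = 58 ksi): end bolts L_c = 2.0625 − 1.25/2 = 1.4375, R_n = min(1.2×1.4375×0.375×58, 2.4×1.125×0.375×58) = 37.519 kips/bolt; interior L_c = 4.1875 − 1.25 = 2.9375, R_n = 58.725 kips/bolt. φR_n = 0.75 × (3×37.519 + 9×58.725) = 480.8 kips.
Tension rupture (net): A_n = (17.0625 − 3×1.3125)×0.375 = 4.9219 in² (U = 1.0, A_e = A_n). φR_n = 0.75 × 58 × 4.9219 = 214.1 kips.
Block shear: shear path 2×[2.0625+3×4.1875] = 2×14.625 in, A_gv = 10.969, A_nv = 2×(14.625 − 3.5×1.3125)×0.375 = 7.5234 in²; tension across gage: (7.625 − 2×1.3125)×0.375 = 1.875 in². R_n = min(0.6×58×7.5234, 0.6×36×10.969) + 1.0×58×1.875 = min(261.81, 236.93) + 108.75 = 345.68 kips. φR_n = 0.75 × 345.68 = 259.3 kips.
Governing: min(608.3, 480.8, 214.1, 259.3) = 214.1 kips → net-section rupture.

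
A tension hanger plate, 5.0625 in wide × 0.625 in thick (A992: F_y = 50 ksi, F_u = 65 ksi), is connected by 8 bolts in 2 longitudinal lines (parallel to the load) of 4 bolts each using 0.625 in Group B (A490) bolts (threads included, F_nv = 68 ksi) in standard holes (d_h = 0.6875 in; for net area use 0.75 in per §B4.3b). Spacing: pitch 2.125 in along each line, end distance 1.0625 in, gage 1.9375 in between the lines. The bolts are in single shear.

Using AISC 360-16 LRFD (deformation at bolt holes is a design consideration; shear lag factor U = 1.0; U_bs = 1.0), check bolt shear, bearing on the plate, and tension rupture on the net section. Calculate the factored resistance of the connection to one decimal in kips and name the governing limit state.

Bolt shear: A_b = π(0.625)²/4 = 0.3068 in². φR_n = 0.75 × 68 × 0.3068 × 8 × 1 = 125.2 kips.
Bearing (0.625 in plate, F_u = 65 ksi): end bolts L_c = 1.0625 − 0.6875/2 = 0.71875, R_n = min(1.2×0.71875×0.625×65, 2.4×0.625×0.625×65) = 35.039 kips/bolt; interior L_c = 2.125 − 0.6875 = 1.4375, R_n = 60.938 kips/bolt. φR_n = 0.75 × (2×35.039 + 6×60.938) = 326.8 kips.
Tension rupture (net): A_n = (5.0625 − 2×0.75)×0.625 = 2.2266 in² (U = 1.0, A_e = A_n). φR_n = 0.75 × 65 × 2.2266 = 108.5 kips.
Governing: min(125.2, 326.8, 108.5) = 108.5 kips → net-section rupture.

108.5 kips (net-section rupture governs)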